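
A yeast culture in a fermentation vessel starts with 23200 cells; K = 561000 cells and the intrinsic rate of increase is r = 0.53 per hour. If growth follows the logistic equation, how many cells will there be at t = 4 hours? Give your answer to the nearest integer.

A = (K − N₀)/N₀ = (561000 − 23200)/23200 = 23.181.
N(t) = K/(1 + A·e^(−rt)) = 561000/(1 + 23.181×e^(−0.53×4)).
e^(−2.12) = 0.12003; denominator = 1 + 23.181×0.12003 = 3.7825.
N = 561000/3.7825 = 148316.

148316 cells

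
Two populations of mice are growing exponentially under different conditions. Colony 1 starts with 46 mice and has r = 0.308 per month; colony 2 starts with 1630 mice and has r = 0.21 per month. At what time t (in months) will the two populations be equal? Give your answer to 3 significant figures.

36.4 months

Set 46·e^(0.308t) = 1630·e^(0.21t).
e^((0.308 − 0.21)t) = 1630/46 → e^(0.098·t) = 35.435.
0.098·t = ln(35.435) = 3.5677, so t = 3.5677/0.098 = 36.405.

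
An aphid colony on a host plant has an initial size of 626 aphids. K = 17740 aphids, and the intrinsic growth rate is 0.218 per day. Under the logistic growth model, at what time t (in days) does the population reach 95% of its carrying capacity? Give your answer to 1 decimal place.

28.7 days

A = (K − N₀)/N₀ = (17740 − 626)/626 = 27.339.
Solve 17740/(1 + 27.339·e^(−0.218t)) = 16853: 1 + 27.339·e^(−0.218t) = 1.0526, so e^(−0.218t) = 0.00192517.
−0.218·t = ln(0.00192517) = -6.2527, so t = 6.2527/0.218 = 28.682.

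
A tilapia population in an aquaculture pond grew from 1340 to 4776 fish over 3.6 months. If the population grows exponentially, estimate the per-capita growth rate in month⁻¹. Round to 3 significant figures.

0.353 per month

From N(t) = N₀·e^(rt): e^(r·3.6) = 4776/1340 = 3.5642.
r·3.6 = ln(3.5642) = 1.2709, so r = 1.2709/3.6 = 0.35304.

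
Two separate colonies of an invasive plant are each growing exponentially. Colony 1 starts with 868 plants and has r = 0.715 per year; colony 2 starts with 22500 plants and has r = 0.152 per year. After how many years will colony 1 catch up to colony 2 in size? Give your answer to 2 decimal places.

5.78 years

Set 868·e^(0.715t) = 22500·e^(0.152t).
e^((0.715 − 0.152)t) = 22500/868 → e^(0.563·t) = 25.922.
0.563·t = ln(25.922) = 3.2551, so t = 3.2551/0.563 = 5.7817.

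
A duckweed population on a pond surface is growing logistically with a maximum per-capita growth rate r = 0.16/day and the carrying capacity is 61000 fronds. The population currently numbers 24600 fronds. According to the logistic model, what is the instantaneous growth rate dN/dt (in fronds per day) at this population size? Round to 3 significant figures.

dN/dt = rN(1 − N/K) = 0.16 × 24600 × (1 − 24600/61000).
1 − 24600/61000 = 0.59672; dN/dt = 0.16 × 24600 × 0.59672 = 2348.7.

2350 fronds per day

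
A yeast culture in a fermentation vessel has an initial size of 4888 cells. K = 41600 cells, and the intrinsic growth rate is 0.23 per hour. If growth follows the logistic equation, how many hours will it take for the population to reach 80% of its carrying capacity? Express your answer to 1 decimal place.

A = (K − N₀)/N₀ = (41600 − 4888)/4888 = 7.5106.
Solve 41600/(1 + 7.5106·e^(−0.23t)) = 33280: 1 + 7.5106·e^(−0.23t) = 1.25, so e^(−0.23t) = 0.0332861.
−0.23·t = ln(0.0332861) = -3.4026, so t = 3.4026/0.23 = 14.794.

14.8 hours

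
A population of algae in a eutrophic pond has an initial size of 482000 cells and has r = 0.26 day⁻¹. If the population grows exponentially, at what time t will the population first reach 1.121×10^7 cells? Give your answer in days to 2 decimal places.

12.10 days

Set N₀·e^(rt) = 1.121×10^7: e^(0.26·t) = 1.121×10^7/482000 = 23.257.
0.26·t = ln(23.257) = 3.1466, so t = 3.1466/0.26 = 12.102.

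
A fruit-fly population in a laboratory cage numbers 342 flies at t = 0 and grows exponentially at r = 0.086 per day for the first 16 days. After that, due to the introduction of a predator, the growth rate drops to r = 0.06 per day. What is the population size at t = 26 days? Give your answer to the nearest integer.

Phase 1: N(16) = 342·e^(0.086×16) = 342·e^1.376 = 1353.99.
Phase 2 runs for 26 − 16 = 10 days at r = 0.06.
N(26) = 1353.99·e^(0.06×10) = 1353.99·e^0.6 = 2467.13.

2467 flies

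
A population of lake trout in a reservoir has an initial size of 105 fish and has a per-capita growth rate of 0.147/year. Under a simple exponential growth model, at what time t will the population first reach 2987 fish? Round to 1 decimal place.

Set N₀·e^(rt) = 2987: e^(0.147·t) = 2987/105 = 28.448.
0.147·t = ln(28.448) = 3.3481, so t = 3.3481/0.147 = 22.776.

22.8 years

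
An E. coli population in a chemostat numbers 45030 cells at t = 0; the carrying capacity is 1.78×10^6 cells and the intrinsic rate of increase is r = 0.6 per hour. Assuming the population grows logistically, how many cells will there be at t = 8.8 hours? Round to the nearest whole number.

1488036 cells

A = (K − N₀)/N₀ = (1.78×10^6 − 45030)/45030 = 38.529.
N(t) = K/(1 + A·e^(−rt)) = 1.78×10^6/(1 + 38.529×e^(−0.6×8.8)).
e^(−5.28) = 0.0050924; denominator = 1 + 38.529×0.0050924 = 1.1962.
N = 1.78×10^6/1.1962 = 1.488036×10^6.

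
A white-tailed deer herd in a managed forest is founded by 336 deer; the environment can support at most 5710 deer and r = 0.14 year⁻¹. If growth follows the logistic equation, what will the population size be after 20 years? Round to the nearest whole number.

A = (K − N₀)/N₀ = (5710 − 336)/336 = 15.994.
N(t) = K/(1 + A·e^(−rt)) = 5710/(1 + 15.994×e^(−0.14×20)).
e^(−2.8) = 0.06081; denominator = 1 + 15.994×0.06081 = 1.9726.
N = 5710/1.9726 = 2894.66.

2895 deer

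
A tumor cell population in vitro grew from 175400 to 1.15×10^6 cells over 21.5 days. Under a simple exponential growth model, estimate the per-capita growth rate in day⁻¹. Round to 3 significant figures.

From N(t) = N₀·e^(rt): e^(r·21.5) = 1.15×10^6/175400 = 6.5564.
r·21.5 = ln(6.5564) = 1.8804, so r = 1.8804/21.5 = 0.087463.

0.0875 per day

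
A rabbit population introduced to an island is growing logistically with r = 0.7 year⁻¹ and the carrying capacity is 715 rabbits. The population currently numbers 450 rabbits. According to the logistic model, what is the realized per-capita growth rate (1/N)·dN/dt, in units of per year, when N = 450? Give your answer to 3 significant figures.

0.259 per year

(1/N)·dN/dt = r(1 − N/K) = 0.7 × (1 − 450/715).
= 0.7 × 0.37063 = 0.25944.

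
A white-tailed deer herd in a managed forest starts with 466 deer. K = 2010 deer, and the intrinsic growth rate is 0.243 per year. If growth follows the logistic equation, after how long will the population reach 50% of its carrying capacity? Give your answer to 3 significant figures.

A = (K − N₀)/N₀ = (2010 − 466)/466 = 3.3133.
Solve 2010/(1 + 3.3133·e^(−0.243t)) = 1005: 1 + 3.3133·e^(−0.243t) = 2, so e^(−0.243t) = 0.301813.
−0.243·t = ln(0.301813) = -1.1979, so t = 1.1979/0.243 = 4.9298.

4.93 years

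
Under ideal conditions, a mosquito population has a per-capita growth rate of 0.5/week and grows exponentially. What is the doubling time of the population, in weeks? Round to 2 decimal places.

1.39 weeks

Doubling time t_d = ln(2)/r = 0.6931/0.5 = 1.3863.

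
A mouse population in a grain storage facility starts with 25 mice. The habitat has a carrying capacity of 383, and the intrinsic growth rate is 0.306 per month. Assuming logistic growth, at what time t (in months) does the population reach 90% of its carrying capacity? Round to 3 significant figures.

15.9 months

A = (K − N₀)/N₀ = (383 − 25)/25 = 14.32.
Solve 383/(1 + 14.32·e^(−0.306t)) = 344.7: 1 + 14.32·e^(−0.306t) = 1.1111, so e^(−0.306t) = 0.00775916.
−0.306·t = ln(0.00775916) = -4.8589, so t = 4.8589/0.306 = 15.879.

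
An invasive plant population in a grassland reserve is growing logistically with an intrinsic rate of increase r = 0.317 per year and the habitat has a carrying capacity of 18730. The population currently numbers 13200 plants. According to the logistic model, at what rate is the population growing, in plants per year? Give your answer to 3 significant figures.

dN/dt = rN(1 − N/K) = 0.317 × 13200 × (1 − 13200/18730).
1 − 13200/18730 = 0.29525; dN/dt = 0.317 × 13200 × 0.29525 = 1235.4.

1240 plants per year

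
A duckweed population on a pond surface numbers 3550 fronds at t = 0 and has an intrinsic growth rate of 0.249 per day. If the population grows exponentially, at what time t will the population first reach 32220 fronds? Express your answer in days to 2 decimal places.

Set N₀·e^(rt) = 32220: e^(0.249·t) = 32220/3550 = 9.0761.
0.249·t = ln(9.0761) = 2.2056, so t = 2.2056/0.249 = 8.858.

8.86 days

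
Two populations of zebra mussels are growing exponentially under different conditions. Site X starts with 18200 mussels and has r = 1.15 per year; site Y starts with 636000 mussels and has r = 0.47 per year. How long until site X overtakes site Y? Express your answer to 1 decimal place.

Set 18200·e^(1.15t) = 636000·e^(0.47t).
e^((1.15 − 0.47)t) = 636000/18200 → e^(0.68·t) = 34.945.
0.68·t = ln(34.945) = 3.5538, so t = 3.5538/0.68 = 5.2261.

5.2 years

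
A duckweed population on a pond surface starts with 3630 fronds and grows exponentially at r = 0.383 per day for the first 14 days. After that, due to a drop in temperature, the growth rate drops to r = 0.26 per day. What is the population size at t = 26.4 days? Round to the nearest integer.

Phase 1: N(14) = 3630·e^(0.383×14) = 3630·e^5.362 = 773737.
Phase 2 runs for 26.4 − 14 = 12.4 days at r = 0.26.
N(26.4) = 773737·e^(0.26×12.4) = 773737·e^3.224 = 1.944281×10^7.

19442811 fronds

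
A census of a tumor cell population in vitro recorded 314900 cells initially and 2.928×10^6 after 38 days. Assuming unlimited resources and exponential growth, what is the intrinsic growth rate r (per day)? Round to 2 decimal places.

From N(t) = N₀·e^(rt): e^(r·38) = 2.928×10^6/314900 = 9.2982.
r·38 = ln(9.2982) = 2.2298, so r = 2.2298/38 = 0.058679.

0.06 per day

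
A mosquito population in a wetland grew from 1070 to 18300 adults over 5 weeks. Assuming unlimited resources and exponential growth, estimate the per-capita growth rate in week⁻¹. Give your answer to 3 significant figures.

0.568 per week

From N(t) = N₀·e^(rt): e^(r·5) = 18300/1070 = 17.103.
r·5 = ln(17.103) = 2.8392, so r = 2.8392/5 = 0.56785.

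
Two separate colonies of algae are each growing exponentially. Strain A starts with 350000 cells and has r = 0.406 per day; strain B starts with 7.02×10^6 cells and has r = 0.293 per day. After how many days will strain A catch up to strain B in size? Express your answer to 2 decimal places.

Set 350000·e^(0.406t) = 7.02×10^6·e^(0.293t).
e^((0.406 − 0.293)t) = 7.02×10^6/350000 → e^(0.113·t) = 20.057.
0.113·t = ln(20.057) = 2.9986, so t = 2.9986/0.113 = 26.536.

26.54 days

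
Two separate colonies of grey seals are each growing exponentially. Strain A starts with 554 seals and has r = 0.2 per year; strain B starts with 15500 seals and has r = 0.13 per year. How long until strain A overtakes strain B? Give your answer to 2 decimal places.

Set 554·e^(0.2t) = 15500·e^(0.13t).
e^((0.2 − 0.13)t) = 15500/554 → e^(0.07·t) = 27.978.
0.07·t = ln(27.978) = 3.3314, so t = 3.3314/0.07 = 47.592.

47.59 years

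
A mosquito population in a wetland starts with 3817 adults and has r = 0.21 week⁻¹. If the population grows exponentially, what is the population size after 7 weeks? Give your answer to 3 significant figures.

N(t) = N₀·e^(rt) = 3817 × e^(0.21×7) = 3817 × e^1.47.
e^1.47 ≈ 4.3492, so N ≈ 3817 × 4.3492 = 16601.

16600 adults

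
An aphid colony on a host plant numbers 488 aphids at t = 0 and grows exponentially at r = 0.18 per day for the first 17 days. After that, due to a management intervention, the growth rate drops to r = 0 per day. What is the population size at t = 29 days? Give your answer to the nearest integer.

Phase 1: N(17) = 488·e^(0.18×17) = 488·e^3.06 = 10407.8.
Phase 2 runs for 29 − 17 = 12 days at r = 0.
N(29) = 10407.8·e^(0×12) = 10407.8·e^-0 = 10407.8.

10408 aphids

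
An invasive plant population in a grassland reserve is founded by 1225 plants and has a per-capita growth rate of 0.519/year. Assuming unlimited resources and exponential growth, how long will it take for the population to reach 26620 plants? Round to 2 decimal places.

Set N₀·e^(rt) = 26620: e^(0.519·t) = 26620/1225 = 21.731.
0.519·t = ln(21.731) = 3.0787, so t = 3.0787/0.519 = 5.932.

5.93 years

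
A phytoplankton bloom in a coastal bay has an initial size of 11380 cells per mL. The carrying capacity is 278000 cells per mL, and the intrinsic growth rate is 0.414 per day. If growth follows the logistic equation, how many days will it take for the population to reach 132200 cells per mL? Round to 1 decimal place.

A = (K − N₀)/N₀ = (278000 − 11380)/11380 = 23.429.
Solve 278000/(1 + 23.429·e^(−0.414t)) = 132200: 1 + 23.429·e^(−0.414t) = 2.1029, so e^(−0.414t) = 0.0470734.
−0.414·t = ln(0.0470734) = -3.056, so t = 3.056/0.414 = 7.3818.

7.4 days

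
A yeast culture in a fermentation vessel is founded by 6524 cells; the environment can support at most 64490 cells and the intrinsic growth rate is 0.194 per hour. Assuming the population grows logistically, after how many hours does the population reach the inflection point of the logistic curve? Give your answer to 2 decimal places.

Logistic growth is fastest at N = K/2 = 32245.
A = (K − N₀)/N₀ = 8.885. Set K/(1 + A·e^(−rt)) = K/2 → A·e^(−rt) = 1.
e^(−0.194t) = 1/8.885 = 0.112549, so t = ln(8.885)/0.194 = 2.1844/0.194 = 11.26.

11.26 hours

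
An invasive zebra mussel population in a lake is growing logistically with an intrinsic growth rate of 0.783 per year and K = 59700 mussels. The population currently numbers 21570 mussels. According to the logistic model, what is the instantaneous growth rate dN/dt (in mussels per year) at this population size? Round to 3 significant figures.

dN/dt = rN(1 − N/K) = 0.783 × 21570 × (1 − 21570/59700).
1 − 21570/59700 = 0.63869; dN/dt = 0.783 × 21570 × 0.63869 = 10787.

10800 mussels per year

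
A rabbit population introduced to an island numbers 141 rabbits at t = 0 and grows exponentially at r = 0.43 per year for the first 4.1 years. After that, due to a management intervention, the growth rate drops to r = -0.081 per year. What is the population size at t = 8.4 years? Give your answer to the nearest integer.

Phase 1: N(4.1) = 141·e^(0.43×4.1) = 141·e^1.763 = 822.016.
Phase 2 runs for 8.4 − 4.1 = 4.3 years at r = -0.081.
N(8.4) = 822.016·e^(-0.081×4.3) = 822.016·e^-0.3483 = 580.25.

580 rabbits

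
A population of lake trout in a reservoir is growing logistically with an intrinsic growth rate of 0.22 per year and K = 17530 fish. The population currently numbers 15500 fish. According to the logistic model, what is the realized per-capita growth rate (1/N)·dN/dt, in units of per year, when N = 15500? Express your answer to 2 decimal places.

(1/N)·dN/dt = r(1 − N/K) = 0.22 × (1 − 15500/17530).
= 0.22 × 0.1158 = 0.025476.

0.03 per year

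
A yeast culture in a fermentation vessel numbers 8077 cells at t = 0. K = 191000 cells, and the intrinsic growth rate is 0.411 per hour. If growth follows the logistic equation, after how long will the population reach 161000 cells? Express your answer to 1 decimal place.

A = (K − N₀)/N₀ = (191000 − 8077)/8077 = 22.647.
Solve 191000/(1 + 22.647·e^(−0.411t)) = 161000: 1 + 22.647·e^(−0.411t) = 1.1863, so e^(−0.411t) = 0.00822768.
−0.411·t = ln(0.00822768) = -4.8003, so t = 4.8003/0.411 = 11.679.

11.7 hours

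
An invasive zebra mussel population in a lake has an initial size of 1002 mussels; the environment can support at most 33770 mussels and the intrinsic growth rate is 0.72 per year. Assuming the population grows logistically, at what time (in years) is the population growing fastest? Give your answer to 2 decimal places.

Logistic growth is fastest at N = K/2 = 16885.
A = (K − N₀)/N₀ = 32.703. Set K/(1 + A·e^(−rt)) = K/2 → A·e^(−rt) = 1.
e^(−0.72t) = 1/32.703 = 0.0305786, so t = ln(32.703)/0.72 = 3.4875/0.72 = 4.8437.

4.84 years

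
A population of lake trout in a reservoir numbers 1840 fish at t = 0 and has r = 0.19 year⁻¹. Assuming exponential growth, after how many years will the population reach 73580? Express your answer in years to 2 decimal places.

19.41 years

Set N₀·e^(rt) = 73580: e^(0.19·t) = 73580/1840 = 39.989.
0.19·t = ln(39.989) = 3.6886, so t = 3.6886/0.19 = 19.414.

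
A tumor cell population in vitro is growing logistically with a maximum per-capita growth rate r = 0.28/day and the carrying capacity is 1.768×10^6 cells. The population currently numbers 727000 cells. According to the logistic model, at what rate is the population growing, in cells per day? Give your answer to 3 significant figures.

dN/dt = rN(1 − N/K) = 0.28 × 727000 × (1 − 727000/1.768×10^6).
1 − 727000/1.768×10^6 = 0.5888; dN/dt = 0.28 × 727000 × 0.5888 = 1.19856×10^5.

120000 cells per day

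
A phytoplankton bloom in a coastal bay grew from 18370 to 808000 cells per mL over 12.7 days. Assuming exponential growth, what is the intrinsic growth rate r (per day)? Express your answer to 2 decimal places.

From N(t) = N₀·e^(rt): e^(r·12.7) = 808000/18370 = 43.985.
r·12.7 = ln(43.985) = 3.7838, so r = 3.7838/12.7 = 0.29794.

0.30 per day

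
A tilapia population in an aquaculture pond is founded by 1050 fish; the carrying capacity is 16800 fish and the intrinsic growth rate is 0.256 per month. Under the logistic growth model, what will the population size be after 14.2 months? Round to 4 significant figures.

12040 fish

A = (K − N₀)/N₀ = (16800 − 1050)/1050 = 15.
N(t) = K/(1 + A·e^(−rt)) = 16800/(1 + 15×e^(−0.256×14.2)).
e^(−3.635) = 0.026379; denominator = 1 + 15×0.026379 = 1.3957.
N = 16800/1.3957 = 12037.1.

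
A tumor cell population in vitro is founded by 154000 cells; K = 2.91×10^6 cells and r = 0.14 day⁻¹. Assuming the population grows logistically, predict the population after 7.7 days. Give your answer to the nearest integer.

A = (K − N₀)/N₀ = (2.91×10^6 − 154000)/154000 = 17.896.
N(t) = K/(1 + A·e^(−rt)) = 2.91×10^6/(1 + 17.896×e^(−0.14×7.7)).
e^(−1.078) = 0.34028; denominator = 1 + 17.896×0.34028 = 7.0896.
N = 2.91×10^6/7.0896 = 410460.

410460 cells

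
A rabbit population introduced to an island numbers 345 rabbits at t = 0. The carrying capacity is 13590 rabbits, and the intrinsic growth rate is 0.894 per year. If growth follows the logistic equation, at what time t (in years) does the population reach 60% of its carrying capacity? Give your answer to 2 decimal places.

4.53 years

A = (K − N₀)/N₀ = (13590 − 345)/345 = 38.391.
Solve 13590/(1 + 38.391·e^(−0.894t)) = 8154: 1 + 38.391·e^(−0.894t) = 1.6667, so e^(−0.894t) = 0.017365.
−0.894·t = ln(0.017365) = -4.0533, so t = 4.0533/0.894 = 4.5339.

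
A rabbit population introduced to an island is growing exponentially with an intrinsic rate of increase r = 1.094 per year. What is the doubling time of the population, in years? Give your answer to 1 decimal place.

Doubling time t_d = ln(2)/r = 0.6931/1.094 = 0.63359.

0.6 years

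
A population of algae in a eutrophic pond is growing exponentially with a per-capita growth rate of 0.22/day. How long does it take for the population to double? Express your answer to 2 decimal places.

3.15 days

Doubling time t_d = ln(2)/r = 0.6931/0.22 = 3.1507.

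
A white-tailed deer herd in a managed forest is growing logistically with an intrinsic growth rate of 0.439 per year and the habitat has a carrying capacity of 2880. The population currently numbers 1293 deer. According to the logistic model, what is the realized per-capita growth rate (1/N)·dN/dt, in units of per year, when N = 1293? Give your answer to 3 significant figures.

0.242 per year

(1/N)·dN/dt = r(1 − N/K) = 0.439 × (1 − 1293/2880).
= 0.439 × 0.55104 = 0.24191.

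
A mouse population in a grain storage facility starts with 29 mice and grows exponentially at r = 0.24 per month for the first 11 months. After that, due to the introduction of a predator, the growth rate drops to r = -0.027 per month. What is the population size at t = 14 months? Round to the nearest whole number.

Phase 1: N(11) = 29·e^(0.24×11) = 29·e^2.64 = 406.383.
Phase 2 runs for 14 − 11 = 3 months at r = -0.027.
N(14) = 406.383·e^(-0.027×3) = 406.383·e^-0.081 = 374.764.

375 mice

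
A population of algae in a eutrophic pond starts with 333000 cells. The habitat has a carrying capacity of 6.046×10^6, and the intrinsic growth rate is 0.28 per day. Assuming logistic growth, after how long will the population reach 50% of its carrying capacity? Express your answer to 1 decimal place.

10.2 days

A = (K − N₀)/N₀ = (6.046×10^6 − 333000)/333000 = 17.156.
Solve 6.046×10^6/(1 + 17.156·e^(−0.28t)) = 3.023×10^6: 1 + 17.156·e^(−0.28t) = 2, so e^(−0.28t) = 0.0582881.
−0.28·t = ln(0.0582881) = -2.8424, so t = 2.8424/0.28 = 10.151.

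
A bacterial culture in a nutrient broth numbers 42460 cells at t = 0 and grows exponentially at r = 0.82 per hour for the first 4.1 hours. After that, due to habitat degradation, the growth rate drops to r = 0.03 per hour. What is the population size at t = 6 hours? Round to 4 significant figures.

Phase 1: N(4.1) = 42460·e^(0.82×4.1) = 42460·e^3.362 = 1.224836×10^6.
Phase 2 runs for 6 − 4.1 = 1.9 hours at r = 0.03.
N(6) = 1.224836×10^6·e^(0.03×1.9) = 1.224836×10^6·e^0.057 = 1.29668×10^6.

1297000 cells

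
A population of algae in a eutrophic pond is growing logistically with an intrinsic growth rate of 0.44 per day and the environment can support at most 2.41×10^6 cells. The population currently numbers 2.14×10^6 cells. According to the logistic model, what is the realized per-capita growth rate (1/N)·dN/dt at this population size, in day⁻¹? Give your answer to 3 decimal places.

0.049 per day

(1/N)·dN/dt = r(1 − N/K) = 0.44 × (1 − 2.14×10^6/2.41×10^6).
= 0.44 × 0.11203 = 0.049295.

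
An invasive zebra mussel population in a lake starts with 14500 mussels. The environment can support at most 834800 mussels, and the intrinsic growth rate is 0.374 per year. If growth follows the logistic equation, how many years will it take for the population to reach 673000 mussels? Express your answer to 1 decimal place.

14.6 years

A = (K − N₀)/N₀ = (834800 − 14500)/14500 = 56.572.
Solve 834800/(1 + 56.572·e^(−0.374t)) = 673000: 1 + 56.572·e^(−0.374t) = 1.2404, so e^(−0.374t) = 0.0042497.
−0.374·t = ln(0.0042497) = -5.4609, so t = 5.4609/0.374 = 14.601.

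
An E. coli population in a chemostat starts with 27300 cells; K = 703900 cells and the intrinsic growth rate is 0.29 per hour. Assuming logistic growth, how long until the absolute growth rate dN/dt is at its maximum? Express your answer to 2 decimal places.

Logistic growth is fastest at N = K/2 = 351950.
A = (K − N₀)/N₀ = 24.784. Set K/(1 + A·e^(−rt)) = K/2 → A·e^(−rt) = 1.
e^(−0.29t) = 1/24.784 = 0.0403488, so t = ln(24.784)/0.29 = 3.2102/0.29 = 11.07.

11.07 hours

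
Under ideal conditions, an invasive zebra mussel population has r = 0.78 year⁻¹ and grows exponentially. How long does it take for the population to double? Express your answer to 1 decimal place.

Doubling time t_d = ln(2)/r = 0.6931/0.78 = 0.88865.

0.9 years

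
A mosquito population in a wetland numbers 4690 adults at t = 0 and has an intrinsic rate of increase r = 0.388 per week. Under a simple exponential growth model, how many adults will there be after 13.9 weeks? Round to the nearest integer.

N(t) = N₀·e^(rt) = 4690 × e^(0.388×13.9) = 4690 × e^5.393.
e^5.393 ≈ 219.91, so N ≈ 4690 × 219.91 = 1.031359×10^6.

1031359 adults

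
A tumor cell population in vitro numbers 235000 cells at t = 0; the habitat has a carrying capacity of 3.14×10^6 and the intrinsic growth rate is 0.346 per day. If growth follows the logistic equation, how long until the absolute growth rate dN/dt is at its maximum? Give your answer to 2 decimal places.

7.27 days

Logistic growth is fastest at N = K/2 = 1.57×10^6.
A = (K − N₀)/N₀ = 12.362. Set K/(1 + A·e^(−rt)) = K/2 → A·e^(−rt) = 1.
e^(−0.346t) = 1/12.362 = 0.080895, so t = ln(12.362)/0.346 = 2.5146/0.346 = 7.2676.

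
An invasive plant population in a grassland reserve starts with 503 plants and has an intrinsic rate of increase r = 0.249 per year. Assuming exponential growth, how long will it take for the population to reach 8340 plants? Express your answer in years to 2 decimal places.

Set N₀·e^(rt) = 8340: e^(0.249·t) = 8340/503 = 16.581.
0.249·t = ln(16.581) = 2.8082, so t = 2.8082/0.249 = 11.278.

11.28 years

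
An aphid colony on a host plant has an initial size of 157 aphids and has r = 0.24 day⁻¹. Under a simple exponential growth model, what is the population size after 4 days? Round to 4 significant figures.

N(t) = N₀·e^(rt) = 157 × e^(0.24×4) = 157 × e^0.96.
e^0.96 ≈ 2.6117, so N ≈ 157 × 2.6117 = 410.036.

410.0 aphids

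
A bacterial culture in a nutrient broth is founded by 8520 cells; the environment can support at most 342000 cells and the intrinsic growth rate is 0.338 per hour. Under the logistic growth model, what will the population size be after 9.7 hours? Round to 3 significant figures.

138000 cells

A = (K − N₀)/N₀ = (342000 − 8520)/8520 = 39.141.
N(t) = K/(1 + A·e^(−rt)) = 342000/(1 + 39.141×e^(−0.338×9.7)).
e^(−3.279) = 0.037681; denominator = 1 + 39.141×0.037681 = 2.4749.
N = 342000/2.4749 = 138189.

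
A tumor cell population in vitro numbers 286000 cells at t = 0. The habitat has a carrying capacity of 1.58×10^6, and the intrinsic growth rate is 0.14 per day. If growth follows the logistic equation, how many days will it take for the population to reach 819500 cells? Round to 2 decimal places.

A = (K − N₀)/N₀ = (1.58×10^6 − 286000)/286000 = 4.5245.
Solve 1.58×10^6/(1 + 4.5245·e^(−0.14t)) = 819500: 1 + 4.5245·e^(−0.14t) = 1.928, so e^(−0.14t) = 0.205108.
−0.14·t = ln(0.205108) = -1.5842, so t = 1.5842/0.14 = 11.316.

11.32 days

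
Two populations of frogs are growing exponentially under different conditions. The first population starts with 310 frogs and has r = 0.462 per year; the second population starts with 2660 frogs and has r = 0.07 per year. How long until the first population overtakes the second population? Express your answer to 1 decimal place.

5.5 years

Set 310·e^(0.462t) = 2660·e^(0.07t).
e^((0.462 − 0.07)t) = 2660/310 → e^(0.392·t) = 8.5806.
0.392·t = ln(8.5806) = 2.1495, so t = 2.1495/0.392 = 5.4834.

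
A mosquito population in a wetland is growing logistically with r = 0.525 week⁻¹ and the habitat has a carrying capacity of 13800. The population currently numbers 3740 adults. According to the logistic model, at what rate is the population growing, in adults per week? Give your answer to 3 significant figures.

1430 adults per week

dN/dt = rN(1 − N/K) = 0.525 × 3740 × (1 − 3740/13800).
1 − 3740/13800 = 0.72899; dN/dt = 0.525 × 3740 × 0.72899 = 1431.4.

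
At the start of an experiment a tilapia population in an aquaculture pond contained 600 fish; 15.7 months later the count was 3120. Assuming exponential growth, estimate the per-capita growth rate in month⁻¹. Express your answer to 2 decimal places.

0.11 per month

From N(t) = N₀·e^(rt): e^(r·15.7) = 3120/600 = 5.2.
r·15.7 = ln(5.2) = 1.6487, so r = 1.6487/15.7 = 0.10501.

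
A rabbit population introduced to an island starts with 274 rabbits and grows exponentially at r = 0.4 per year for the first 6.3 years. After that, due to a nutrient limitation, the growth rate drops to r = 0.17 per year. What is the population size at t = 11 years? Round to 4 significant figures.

Phase 1: N(6.3) = 274·e^(0.4×6.3) = 274·e^2.52 = 3405.44.
Phase 2 runs for 11 − 6.3 = 4.7 years at r = 0.17.
N(11) = 3405.44·e^(0.17×4.7) = 3405.44·e^0.799 = 7571.36.

7571 rabbits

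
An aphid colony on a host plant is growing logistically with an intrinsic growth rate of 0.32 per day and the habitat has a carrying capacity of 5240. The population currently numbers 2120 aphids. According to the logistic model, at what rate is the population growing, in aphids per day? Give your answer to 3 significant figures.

404 aphids per day

dN/dt = rN(1 − N/K) = 0.32 × 2120 × (1 − 2120/5240).
1 − 2120/5240 = 0.59542; dN/dt = 0.32 × 2120 × 0.59542 = 403.93.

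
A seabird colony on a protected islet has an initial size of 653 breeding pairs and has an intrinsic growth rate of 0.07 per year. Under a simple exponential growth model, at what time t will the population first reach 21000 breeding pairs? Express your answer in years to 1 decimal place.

Set N₀·e^(rt) = 21000: e^(0.07·t) = 21000/653 = 32.159.
0.07·t = ln(32.159) = 3.4707, so t = 3.4707/0.07 = 49.581.

49.6 years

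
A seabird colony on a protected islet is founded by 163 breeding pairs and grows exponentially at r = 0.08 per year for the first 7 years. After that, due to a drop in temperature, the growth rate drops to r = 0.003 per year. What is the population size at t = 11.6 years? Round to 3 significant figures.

289 breeding pairs

Phase 1: N(7) = 163·e^(0.08×7) = 163·e^0.56 = 285.36.
Phase 2 runs for 11.6 − 7 = 4.6 years at r = 0.003.
N(11.6) = 285.36·e^(0.003×4.6) = 285.36·e^0.0138 = 289.325.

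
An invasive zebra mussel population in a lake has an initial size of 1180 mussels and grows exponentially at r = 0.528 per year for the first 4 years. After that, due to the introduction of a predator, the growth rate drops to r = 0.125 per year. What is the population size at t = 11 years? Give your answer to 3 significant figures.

Phase 1: N(4) = 1180·e^(0.528×4) = 1180·e^2.112 = 9752.41.
Phase 2 runs for 11 − 4 = 7 years at r = 0.125.
N(11) = 9752.41·e^(0.125×7) = 9752.41·e^0.875 = 23394.8.

23400 mussels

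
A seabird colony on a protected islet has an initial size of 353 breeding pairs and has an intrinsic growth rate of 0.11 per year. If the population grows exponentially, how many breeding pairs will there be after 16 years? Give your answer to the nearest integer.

N(t) = N₀·e^(rt) = 353 × e^(0.11×16) = 353 × e^1.76.
e^1.76 ≈ 5.8124, so N ≈ 353 × 5.8124 = 2051.79.

2052 breeding pairs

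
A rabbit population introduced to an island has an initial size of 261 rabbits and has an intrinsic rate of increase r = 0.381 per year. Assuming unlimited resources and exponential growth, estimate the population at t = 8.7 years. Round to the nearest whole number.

7181 rabbits

N(t) = N₀·e^(rt) = 261 × e^(0.381×8.7) = 261 × e^3.315.
e^3.315 ≈ 27.514, so N ≈ 261 × 27.514 = 7181.19.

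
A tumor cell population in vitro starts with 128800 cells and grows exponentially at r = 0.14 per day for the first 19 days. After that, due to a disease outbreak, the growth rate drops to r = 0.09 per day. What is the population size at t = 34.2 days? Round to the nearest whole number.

Phase 1: N(19) = 128800·e^(0.14×19) = 128800·e^2.66 = 1.841362×10^6.
Phase 2 runs for 34.2 − 19 = 15.2 days at r = 0.09.
N(34.2) = 1.841362×10^6·e^(0.09×15.2) = 1.841362×10^6·e^1.368 = 7.231927×10^6.

7231927 cells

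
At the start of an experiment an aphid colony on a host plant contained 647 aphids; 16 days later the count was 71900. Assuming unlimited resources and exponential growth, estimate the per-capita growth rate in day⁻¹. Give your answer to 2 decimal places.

0.29 per day

From N(t) = N₀·e^(rt): e^(r·16) = 71900/647 = 111.13.
r·16 = ln(111.13) = 4.7107, so r = 4.7107/16 = 0.29442.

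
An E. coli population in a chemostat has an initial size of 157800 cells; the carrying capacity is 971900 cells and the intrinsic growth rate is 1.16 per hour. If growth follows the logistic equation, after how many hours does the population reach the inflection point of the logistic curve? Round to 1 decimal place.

1.4 hours

Logistic growth is fastest at N = K/2 = 485950.
A = (K − N₀)/N₀ = 5.1591. Set K/(1 + A·e^(−rt)) = K/2 → A·e^(−rt) = 1.
e^(−1.16t) = 1/5.1591 = 0.193834, so t = ln(5.1591)/1.16 = 1.6408/1.16 = 1.4144.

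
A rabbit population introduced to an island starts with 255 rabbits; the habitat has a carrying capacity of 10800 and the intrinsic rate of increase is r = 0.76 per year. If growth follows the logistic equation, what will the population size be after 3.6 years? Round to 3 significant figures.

A = (K − N₀)/N₀ = (10800 − 255)/255 = 41.353.
N(t) = K/(1 + A·e^(−rt)) = 10800/(1 + 41.353×e^(−0.76×3.6)).
e^(−2.736) = 0.064829; denominator = 1 + 41.353×0.064829 = 3.6809.
N = 10800/3.6809 = 2934.08.

2930 rabbits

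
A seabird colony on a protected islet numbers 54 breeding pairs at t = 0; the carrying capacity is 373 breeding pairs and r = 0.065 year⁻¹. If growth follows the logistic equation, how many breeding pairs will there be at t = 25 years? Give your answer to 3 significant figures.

A = (K − N₀)/N₀ = (373 − 54)/54 = 5.9074.
N(t) = K/(1 + A·e^(−rt)) = 373/(1 + 5.9074×e^(−0.065×25)).
e^(−1.625) = 0.19691; denominator = 1 + 5.9074×0.19691 = 2.1632.
N = 373/2.1632 = 172.427.

172 breeding pairs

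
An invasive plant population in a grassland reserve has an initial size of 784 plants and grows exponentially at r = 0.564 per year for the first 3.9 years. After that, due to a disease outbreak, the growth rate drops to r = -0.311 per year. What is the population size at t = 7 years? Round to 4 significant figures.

Phase 1: N(3.9) = 784·e^(0.564×3.9) = 784·e^2.2 = 7072.78.
Phase 2 runs for 7 − 3.9 = 3.1 years at r = -0.311.
N(7) = 7072.78·e^(-0.311×3.1) = 7072.78·e^-0.9641 = 2697.04.

2697 plants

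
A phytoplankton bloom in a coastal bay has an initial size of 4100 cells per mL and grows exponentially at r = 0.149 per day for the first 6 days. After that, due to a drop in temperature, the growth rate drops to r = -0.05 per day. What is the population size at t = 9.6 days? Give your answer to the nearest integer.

Phase 1: N(6) = 4100·e^(0.149×6) = 4100·e^0.894 = 10024.
Phase 2 runs for 9.6 − 6 = 3.6 days at r = -0.05.
N(9.6) = 10024·e^(-0.05×3.6) = 10024·e^-0.18 = 8372.79.

8373 cells per mL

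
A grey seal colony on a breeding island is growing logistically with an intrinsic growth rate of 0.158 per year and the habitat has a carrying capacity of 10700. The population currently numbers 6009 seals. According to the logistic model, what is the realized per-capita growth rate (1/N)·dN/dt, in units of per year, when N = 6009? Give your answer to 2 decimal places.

0.07 per year

(1/N)·dN/dt = r(1 − N/K) = 0.158 × (1 − 6009/10700).
= 0.158 × 0.43841 = 0.069269.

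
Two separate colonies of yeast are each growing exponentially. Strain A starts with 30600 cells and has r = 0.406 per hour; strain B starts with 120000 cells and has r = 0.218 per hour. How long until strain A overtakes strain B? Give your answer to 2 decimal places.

Set 30600·e^(0.406t) = 120000·e^(0.218t).
e^((0.406 − 0.218)t) = 120000/30600 → e^(0.188·t) = 3.9216.
0.188·t = ln(3.9216) = 1.3665, so t = 1.3665/0.188 = 7.2686.

7.27 hours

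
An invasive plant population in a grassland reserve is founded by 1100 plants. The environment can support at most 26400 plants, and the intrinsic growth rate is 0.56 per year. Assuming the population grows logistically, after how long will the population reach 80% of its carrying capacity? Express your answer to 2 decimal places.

8.07 years

A = (K − N₀)/N₀ = (26400 − 1100)/1100 = 23.
Solve 26400/(1 + 23·e^(−0.56t)) = 21120: 1 + 23·e^(−0.56t) = 1.25, so e^(−0.56t) = 0.0108696.
−0.56·t = ln(0.0108696) = -4.5218, so t = 4.5218/0.56 = 8.0746.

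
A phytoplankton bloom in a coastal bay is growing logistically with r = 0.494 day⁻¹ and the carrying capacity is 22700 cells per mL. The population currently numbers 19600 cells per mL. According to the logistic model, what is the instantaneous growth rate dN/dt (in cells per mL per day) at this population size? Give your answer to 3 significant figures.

dN/dt = rN(1 − N/K) = 0.494 × 19600 × (1 − 19600/22700).
1 − 19600/22700 = 0.13656; dN/dt = 0.494 × 19600 × 0.13656 = 1322.3.

1320 cells per mL per day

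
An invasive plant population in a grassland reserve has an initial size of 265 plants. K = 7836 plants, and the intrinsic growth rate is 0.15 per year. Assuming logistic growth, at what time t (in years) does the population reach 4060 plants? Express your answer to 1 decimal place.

22.8 years

A = (K − N₀)/N₀ = (7836 − 265)/265 = 28.57.
Solve 7836/(1 + 28.57·e^(−0.15t)) = 4060: 1 + 28.57·e^(−0.15t) = 1.93, so e^(−0.15t) = 0.0325536.
−0.15·t = ln(0.0325536) = -3.4249, so t = 3.4249/0.15 = 22.832.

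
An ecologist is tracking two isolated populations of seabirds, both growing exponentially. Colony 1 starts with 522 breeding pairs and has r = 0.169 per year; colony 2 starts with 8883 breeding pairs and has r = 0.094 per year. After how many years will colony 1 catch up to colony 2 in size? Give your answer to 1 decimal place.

37.8 years

Set 522·e^(0.169t) = 8883·e^(0.094t).
e^((0.169 − 0.094)t) = 8883/522 → e^(0.075·t) = 17.017.
0.075·t = ln(17.017) = 2.8342, so t = 2.8342/0.075 = 37.79.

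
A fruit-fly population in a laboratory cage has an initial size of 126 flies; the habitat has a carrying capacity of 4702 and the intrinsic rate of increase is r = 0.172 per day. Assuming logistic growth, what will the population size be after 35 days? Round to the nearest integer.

A = (K − N₀)/N₀ = (4702 − 126)/126 = 36.317.
N(t) = K/(1 + A·e^(−rt)) = 4702/(1 + 36.317×e^(−0.172×35)).
e^(−6.02) = 0.0024297; denominator = 1 + 36.317×0.0024297 = 1.0882.
N = 4702/1.0882 = 4320.74.

4321 flies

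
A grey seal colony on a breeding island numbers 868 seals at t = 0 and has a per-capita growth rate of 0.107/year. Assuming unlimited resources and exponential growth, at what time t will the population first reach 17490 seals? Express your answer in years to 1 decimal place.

Set N₀·e^(rt) = 17490: e^(0.107·t) = 17490/868 = 20.15.
0.107·t = ln(20.15) = 3.0032, so t = 3.0032/0.107 = 28.067.

28.1 years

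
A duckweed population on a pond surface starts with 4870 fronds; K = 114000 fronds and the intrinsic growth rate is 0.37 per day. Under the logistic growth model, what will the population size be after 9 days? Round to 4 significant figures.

63260 fronds

A = (K − N₀)/N₀ = (114000 − 4870)/4870 = 22.409.
N(t) = K/(1 + A·e^(−rt)) = 114000/(1 + 22.409×e^(−0.37×9)).
e^(−3.33) = 0.035793; denominator = 1 + 22.409×0.035793 = 1.8021.
N = 114000/1.8021 = 63260.4.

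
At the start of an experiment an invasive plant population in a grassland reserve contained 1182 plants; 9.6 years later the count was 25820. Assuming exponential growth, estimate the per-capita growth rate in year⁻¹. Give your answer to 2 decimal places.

From N(t) = N₀·e^(rt): e^(r·9.6) = 25820/1182 = 21.844.
r·9.6 = ln(21.844) = 3.0839, so r = 3.0839/9.6 = 0.32124.

0.32 per year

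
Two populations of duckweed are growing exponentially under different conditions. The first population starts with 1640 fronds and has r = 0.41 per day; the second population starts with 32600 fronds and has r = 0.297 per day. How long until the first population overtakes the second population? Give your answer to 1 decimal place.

26.5 days

Set 1640·e^(0.41t) = 32600·e^(0.297t).
e^((0.41 − 0.297)t) = 32600/1640 → e^(0.113·t) = 19.878.
0.113·t = ln(19.878) = 2.9896, so t = 2.9896/0.113 = 26.457.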